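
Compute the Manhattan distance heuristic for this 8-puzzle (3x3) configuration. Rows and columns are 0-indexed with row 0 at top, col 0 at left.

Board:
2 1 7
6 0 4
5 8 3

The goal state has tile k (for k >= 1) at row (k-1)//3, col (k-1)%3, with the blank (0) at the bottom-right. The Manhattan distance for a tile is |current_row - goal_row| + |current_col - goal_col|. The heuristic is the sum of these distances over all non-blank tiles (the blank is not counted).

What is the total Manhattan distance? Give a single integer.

Answer: 14

Derivation:
Tile 2: at (0,0), goal (0,1), distance |0-0|+|0-1| = 1
Tile 1: at (0,1), goal (0,0), distance |0-0|+|1-0| = 1
Tile 7: at (0,2), goal (2,0), distance |0-2|+|2-0| = 4
Tile 6: at (1,0), goal (1,2), distance |1-1|+|0-2| = 2
Tile 4: at (1,2), goal (1,0), distance |1-1|+|2-0| = 2
Tile 5: at (2,0), goal (1,1), distance |2-1|+|0-1| = 2
Tile 8: at (2,1), goal (2,1), distance |2-2|+|1-1| = 0
Tile 3: at (2,2), goal (0,2), distance |2-0|+|2-2| = 2
Sum: 1 + 1 + 4 + 2 + 2 + 2 + 0 + 2 = 14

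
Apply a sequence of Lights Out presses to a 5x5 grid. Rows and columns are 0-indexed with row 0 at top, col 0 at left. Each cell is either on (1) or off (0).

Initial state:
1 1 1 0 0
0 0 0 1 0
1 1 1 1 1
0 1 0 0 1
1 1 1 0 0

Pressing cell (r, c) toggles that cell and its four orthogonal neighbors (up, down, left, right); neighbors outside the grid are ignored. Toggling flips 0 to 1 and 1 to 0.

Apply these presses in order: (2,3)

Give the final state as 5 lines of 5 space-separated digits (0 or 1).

After press 1 at (2,3):
1 1 1 0 0
0 0 0 0 0
1 1 0 0 0
0 1 0 1 1
1 1 1 0 0

Answer: 1 1 1 0 0
0 0 0 0 0
1 1 0 0 0
0 1 0 1 1
1 1 1 0 0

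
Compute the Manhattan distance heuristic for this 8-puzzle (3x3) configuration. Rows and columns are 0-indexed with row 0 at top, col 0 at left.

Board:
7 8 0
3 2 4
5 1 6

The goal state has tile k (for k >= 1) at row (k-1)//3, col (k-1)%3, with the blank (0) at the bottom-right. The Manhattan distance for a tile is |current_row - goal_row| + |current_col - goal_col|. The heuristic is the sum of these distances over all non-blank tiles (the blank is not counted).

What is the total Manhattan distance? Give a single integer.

Answer: 16

Derivation:
Tile 7: (0,0)->(2,0) = 2
Tile 8: (0,1)->(2,1) = 2
Tile 3: (1,0)->(0,2) = 3
Tile 2: (1,1)->(0,1) = 1
Tile 4: (1,2)->(1,0) = 2
Tile 5: (2,0)->(1,1) = 2
Tile 1: (2,1)->(0,0) = 3
Tile 6: (2,2)->(1,2) = 1
Sum: 2 + 2 + 3 + 1 + 2 + 2 + 3 + 1 = 16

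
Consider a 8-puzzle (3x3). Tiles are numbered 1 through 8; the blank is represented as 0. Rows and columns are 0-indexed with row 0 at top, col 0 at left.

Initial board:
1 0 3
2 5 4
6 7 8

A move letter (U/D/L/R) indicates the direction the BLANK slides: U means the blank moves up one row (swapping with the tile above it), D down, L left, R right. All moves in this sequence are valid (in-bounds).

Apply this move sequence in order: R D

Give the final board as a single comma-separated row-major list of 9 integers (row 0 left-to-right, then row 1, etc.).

Answer: 1, 3, 4, 2, 5, 0, 6, 7, 8

Derivation:
After move 1 (R):
1 3 0
2 5 4
6 7 8

After move 2 (D):
1 3 4
2 5 0
6 7 8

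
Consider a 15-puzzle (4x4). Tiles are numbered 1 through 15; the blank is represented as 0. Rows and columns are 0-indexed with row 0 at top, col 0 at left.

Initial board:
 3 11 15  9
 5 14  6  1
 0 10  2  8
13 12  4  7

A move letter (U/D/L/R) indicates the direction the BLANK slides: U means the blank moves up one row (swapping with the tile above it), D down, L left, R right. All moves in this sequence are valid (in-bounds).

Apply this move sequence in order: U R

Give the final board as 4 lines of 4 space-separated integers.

Answer:  3 11 15  9
14  0  6  1
 5 10  2  8
13 12  4  7

Derivation:
After move 1 (U):
 3 11 15  9
 0 14  6  1
 5 10  2  8
13 12  4  7

After move 2 (R):
 3 11 15  9
14  0  6  1
 5 10  2  8
13 12  4  7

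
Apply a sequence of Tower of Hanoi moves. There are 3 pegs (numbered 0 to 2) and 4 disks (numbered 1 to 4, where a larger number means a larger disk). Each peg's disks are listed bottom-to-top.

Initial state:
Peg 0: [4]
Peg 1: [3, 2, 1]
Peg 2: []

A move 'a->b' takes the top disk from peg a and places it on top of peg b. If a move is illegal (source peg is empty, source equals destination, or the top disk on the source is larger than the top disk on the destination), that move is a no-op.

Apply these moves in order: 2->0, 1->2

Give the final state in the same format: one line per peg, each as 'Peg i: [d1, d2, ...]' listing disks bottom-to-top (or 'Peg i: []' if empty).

After move 1 (2->0):
Peg 0: [4]
Peg 1: [3, 2, 1]
Peg 2: []

After move 2 (1->2):
Peg 0: [4]
Peg 1: [3, 2]
Peg 2: [1]

Answer: Peg 0: [4]
Peg 1: [3, 2]
Peg 2: [1]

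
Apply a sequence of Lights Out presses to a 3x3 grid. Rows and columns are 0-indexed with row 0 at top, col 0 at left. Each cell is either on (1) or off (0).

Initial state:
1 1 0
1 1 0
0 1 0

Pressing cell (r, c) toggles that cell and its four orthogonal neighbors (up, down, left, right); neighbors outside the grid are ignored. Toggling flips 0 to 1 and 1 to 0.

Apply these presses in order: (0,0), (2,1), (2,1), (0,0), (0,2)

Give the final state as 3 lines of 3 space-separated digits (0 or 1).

After press 1 at (0,0):
0 0 0
0 1 0
0 1 0

After press 2 at (2,1):
0 0 0
0 0 0
1 0 1

After press 3 at (2,1):
0 0 0
0 1 0
0 1 0

After press 4 at (0,0):
1 1 0
1 1 0
0 1 0

After press 5 at (0,2):
1 0 1
1 1 1
0 1 0

Answer: 1 0 1
1 1 1
0 1 0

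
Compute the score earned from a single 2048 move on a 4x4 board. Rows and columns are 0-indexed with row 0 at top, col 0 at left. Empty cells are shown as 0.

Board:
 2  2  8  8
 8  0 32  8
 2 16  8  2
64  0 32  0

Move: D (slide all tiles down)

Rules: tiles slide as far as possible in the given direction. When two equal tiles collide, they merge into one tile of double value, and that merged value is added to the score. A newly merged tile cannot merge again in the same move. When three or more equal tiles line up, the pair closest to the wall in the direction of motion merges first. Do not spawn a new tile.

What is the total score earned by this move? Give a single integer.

Answer: 16

Derivation:
Slide down:
col 0: [2, 8, 2, 64] -> [2, 8, 2, 64]  score +0 (running 0)
col 1: [2, 0, 16, 0] -> [0, 0, 2, 16]  score +0 (running 0)
col 2: [8, 32, 8, 32] -> [8, 32, 8, 32]  score +0 (running 0)
col 3: [8, 8, 2, 0] -> [0, 0, 16, 2]  score +16 (running 16)
Board after move:
 2  0  8  0
 8  0 32  0
 2  2  8 16
64 16 32  2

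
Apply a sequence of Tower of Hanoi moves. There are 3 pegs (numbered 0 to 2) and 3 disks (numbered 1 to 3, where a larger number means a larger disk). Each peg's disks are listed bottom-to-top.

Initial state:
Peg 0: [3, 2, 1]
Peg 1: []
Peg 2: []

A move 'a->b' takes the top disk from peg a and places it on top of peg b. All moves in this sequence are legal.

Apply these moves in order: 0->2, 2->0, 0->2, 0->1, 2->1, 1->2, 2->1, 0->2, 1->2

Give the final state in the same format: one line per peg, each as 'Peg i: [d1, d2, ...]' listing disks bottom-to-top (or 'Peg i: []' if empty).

After move 1 (0->2):
Peg 0: [3, 2]
Peg 1: []
Peg 2: [1]

After move 2 (2->0):
Peg 0: [3, 2, 1]
Peg 1: []
Peg 2: []

After move 3 (0->2):
Peg 0: [3, 2]
Peg 1: []
Peg 2: [1]

After move 4 (0->1):
Peg 0: [3]
Peg 1: [2]
Peg 2: [1]

After move 5 (2->1):
Peg 0: [3]
Peg 1: [2, 1]
Peg 2: []

After move 6 (1->2):
Peg 0: [3]
Peg 1: [2]
Peg 2: [1]

After move 7 (2->1):
Peg 0: [3]
Peg 1: [2, 1]
Peg 2: []

After move 8 (0->2):
Peg 0: []
Peg 1: [2, 1]
Peg 2: [3]

After move 9 (1->2):
Peg 0: []
Peg 1: [2]
Peg 2: [3, 1]

Answer: Peg 0: []
Peg 1: [2]
Peg 2: [3, 1]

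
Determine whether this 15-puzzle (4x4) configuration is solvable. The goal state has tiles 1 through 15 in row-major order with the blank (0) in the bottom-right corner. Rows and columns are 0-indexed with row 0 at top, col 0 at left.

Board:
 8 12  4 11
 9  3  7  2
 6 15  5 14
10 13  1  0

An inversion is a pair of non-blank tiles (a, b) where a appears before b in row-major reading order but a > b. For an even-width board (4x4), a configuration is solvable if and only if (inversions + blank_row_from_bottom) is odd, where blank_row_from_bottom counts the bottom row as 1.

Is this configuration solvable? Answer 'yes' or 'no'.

Inversions: 54
Blank is in row 3 (0-indexed from top), which is row 1 counting from the bottom (bottom = 1).
54 + 1 = 55, which is odd, so the puzzle is solvable.

Answer: yes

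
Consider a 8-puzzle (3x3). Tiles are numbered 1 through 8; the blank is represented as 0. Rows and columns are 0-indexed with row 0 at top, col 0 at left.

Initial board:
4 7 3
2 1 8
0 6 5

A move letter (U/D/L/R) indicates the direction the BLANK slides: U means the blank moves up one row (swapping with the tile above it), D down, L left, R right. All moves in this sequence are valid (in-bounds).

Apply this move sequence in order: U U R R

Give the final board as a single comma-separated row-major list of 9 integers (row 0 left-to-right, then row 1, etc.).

Answer: 7, 3, 0, 4, 1, 8, 2, 6, 5

Derivation:
After move 1 (U):
4 7 3
0 1 8
2 6 5

After move 2 (U):
0 7 3
4 1 8
2 6 5

After move 3 (R):
7 0 3
4 1 8
2 6 5

After move 4 (R):
7 3 0
4 1 8
2 6 5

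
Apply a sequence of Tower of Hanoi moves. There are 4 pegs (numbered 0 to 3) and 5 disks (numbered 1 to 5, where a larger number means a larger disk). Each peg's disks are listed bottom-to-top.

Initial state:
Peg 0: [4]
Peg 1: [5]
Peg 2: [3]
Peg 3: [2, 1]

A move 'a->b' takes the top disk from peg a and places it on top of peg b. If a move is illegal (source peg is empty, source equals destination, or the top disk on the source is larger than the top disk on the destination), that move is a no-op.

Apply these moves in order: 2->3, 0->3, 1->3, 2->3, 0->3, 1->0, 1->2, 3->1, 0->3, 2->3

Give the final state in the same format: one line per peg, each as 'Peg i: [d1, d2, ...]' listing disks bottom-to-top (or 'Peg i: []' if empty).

After move 1 (2->3):
Peg 0: [4]
Peg 1: [5]
Peg 2: [3]
Peg 3: [2, 1]

After move 2 (0->3):
Peg 0: [4]
Peg 1: [5]
Peg 2: [3]
Peg 3: [2, 1]

After move 3 (1->3):
Peg 0: [4]
Peg 1: [5]
Peg 2: [3]
Peg 3: [2, 1]

After move 4 (2->3):
Peg 0: [4]
Peg 1: [5]
Peg 2: [3]
Peg 3: [2, 1]

After move 5 (0->3):
Peg 0: [4]
Peg 1: [5]
Peg 2: [3]
Peg 3: [2, 1]

After move 6 (1->0):
Peg 0: [4]
Peg 1: [5]
Peg 2: [3]
Peg 3: [2, 1]

After move 7 (1->2):
Peg 0: [4]
Peg 1: [5]
Peg 2: [3]
Peg 3: [2, 1]

After move 8 (3->1):
Peg 0: [4]
Peg 1: [5, 1]
Peg 2: [3]
Peg 3: [2]

After move 9 (0->3):
Peg 0: [4]
Peg 1: [5, 1]
Peg 2: [3]
Peg 3: [2]

After move 10 (2->3):
Peg 0: [4]
Peg 1: [5, 1]
Peg 2: [3]
Peg 3: [2]

Answer: Peg 0: [4]
Peg 1: [5, 1]
Peg 2: [3]
Peg 3: [2]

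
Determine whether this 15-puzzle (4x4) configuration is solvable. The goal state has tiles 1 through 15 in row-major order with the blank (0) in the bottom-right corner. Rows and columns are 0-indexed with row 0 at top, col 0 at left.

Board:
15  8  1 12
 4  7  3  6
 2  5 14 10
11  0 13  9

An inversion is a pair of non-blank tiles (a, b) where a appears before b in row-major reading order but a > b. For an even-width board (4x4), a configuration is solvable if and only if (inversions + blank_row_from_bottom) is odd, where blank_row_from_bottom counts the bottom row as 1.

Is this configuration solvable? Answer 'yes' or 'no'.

Answer: yes

Derivation:
Inversions: 46
Blank is in row 3 (0-indexed from top), which is row 1 counting from the bottom (bottom = 1).
46 + 1 = 47, which is odd, so the puzzle is solvable.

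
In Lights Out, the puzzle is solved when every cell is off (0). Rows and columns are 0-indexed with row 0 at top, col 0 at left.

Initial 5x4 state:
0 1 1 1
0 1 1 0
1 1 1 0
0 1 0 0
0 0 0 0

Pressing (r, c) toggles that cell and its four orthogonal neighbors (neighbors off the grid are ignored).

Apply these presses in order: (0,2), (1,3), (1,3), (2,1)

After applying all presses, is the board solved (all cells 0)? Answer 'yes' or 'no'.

Answer: yes

Derivation:
After press 1 at (0,2):
0 0 0 0
0 1 0 0
1 1 1 0
0 1 0 0
0 0 0 0

After press 2 at (1,3):
0 0 0 1
0 1 1 1
1 1 1 1
0 1 0 0
0 0 0 0

After press 3 at (1,3):
0 0 0 0
0 1 0 0
1 1 1 0
0 1 0 0
0 0 0 0

After press 4 at (2,1):
0 0 0 0
0 0 0 0
0 0 0 0
0 0 0 0
0 0 0 0

Lights still on: 0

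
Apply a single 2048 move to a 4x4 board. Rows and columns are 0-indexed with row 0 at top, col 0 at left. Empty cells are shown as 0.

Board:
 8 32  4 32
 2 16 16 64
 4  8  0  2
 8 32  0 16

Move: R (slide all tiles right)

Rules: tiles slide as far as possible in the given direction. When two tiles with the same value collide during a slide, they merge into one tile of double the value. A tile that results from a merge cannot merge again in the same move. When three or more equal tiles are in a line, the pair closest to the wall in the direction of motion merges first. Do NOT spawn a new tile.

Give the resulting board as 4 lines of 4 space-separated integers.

Slide right:
row 0: [8, 32, 4, 32] -> [8, 32, 4, 32]
row 1: [2, 16, 16, 64] -> [0, 2, 32, 64]
row 2: [4, 8, 0, 2] -> [0, 4, 8, 2]
row 3: [8, 32, 0, 16] -> [0, 8, 32, 16]

Answer:  8 32  4 32
 0  2 32 64
 0  4  8  2
 0  8 32 16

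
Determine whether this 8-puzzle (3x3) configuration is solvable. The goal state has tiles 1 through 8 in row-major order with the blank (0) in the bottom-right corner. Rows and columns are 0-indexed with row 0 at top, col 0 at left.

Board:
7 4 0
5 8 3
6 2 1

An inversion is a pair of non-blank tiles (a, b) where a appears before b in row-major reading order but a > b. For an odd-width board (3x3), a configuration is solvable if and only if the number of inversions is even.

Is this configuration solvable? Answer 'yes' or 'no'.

Inversions (pairs i<j in row-major order where tile[i] > tile[j] > 0): 21
21 is odd, so the puzzle is not solvable.

Answer: no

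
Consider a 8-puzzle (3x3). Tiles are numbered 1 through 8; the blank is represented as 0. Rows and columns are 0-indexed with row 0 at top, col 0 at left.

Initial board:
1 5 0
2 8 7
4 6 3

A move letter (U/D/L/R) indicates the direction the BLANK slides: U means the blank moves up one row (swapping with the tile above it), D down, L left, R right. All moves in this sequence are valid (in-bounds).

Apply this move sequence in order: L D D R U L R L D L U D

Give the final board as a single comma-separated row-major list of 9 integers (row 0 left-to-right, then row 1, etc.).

After move 1 (L):
1 0 5
2 8 7
4 6 3

After move 2 (D):
1 8 5
2 0 7
4 6 3

After move 3 (D):
1 8 5
2 6 7
4 0 3

After move 4 (R):
1 8 5
2 6 7
4 3 0

After move 5 (U):
1 8 5
2 6 0
4 3 7

After move 6 (L):
1 8 5
2 0 6
4 3 7

After move 7 (R):
1 8 5
2 6 0
4 3 7

After move 8 (L):
1 8 5
2 0 6
4 3 7

After move 9 (D):
1 8 5
2 3 6
4 0 7

After move 10 (L):
1 8 5
2 3 6
0 4 7

After move 11 (U):
1 8 5
0 3 6
2 4 7

After move 12 (D):
1 8 5
2 3 6
0 4 7

Answer: 1, 8, 5, 2, 3, 6, 0, 4, 7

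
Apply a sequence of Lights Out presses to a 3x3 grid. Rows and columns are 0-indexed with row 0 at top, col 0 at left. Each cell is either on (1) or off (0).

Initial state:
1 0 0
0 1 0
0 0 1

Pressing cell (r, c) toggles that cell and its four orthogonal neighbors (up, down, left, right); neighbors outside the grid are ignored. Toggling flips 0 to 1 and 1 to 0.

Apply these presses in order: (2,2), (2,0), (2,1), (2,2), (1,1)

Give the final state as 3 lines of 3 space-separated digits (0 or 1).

Answer: 1 1 0
0 1 1
0 1 0

Derivation:
After press 1 at (2,2):
1 0 0
0 1 1
0 1 0

After press 2 at (2,0):
1 0 0
1 1 1
1 0 0

After press 3 at (2,1):
1 0 0
1 0 1
0 1 1

After press 4 at (2,2):
1 0 0
1 0 0
0 0 0

After press 5 at (1,1):
1 1 0
0 1 1
0 1 0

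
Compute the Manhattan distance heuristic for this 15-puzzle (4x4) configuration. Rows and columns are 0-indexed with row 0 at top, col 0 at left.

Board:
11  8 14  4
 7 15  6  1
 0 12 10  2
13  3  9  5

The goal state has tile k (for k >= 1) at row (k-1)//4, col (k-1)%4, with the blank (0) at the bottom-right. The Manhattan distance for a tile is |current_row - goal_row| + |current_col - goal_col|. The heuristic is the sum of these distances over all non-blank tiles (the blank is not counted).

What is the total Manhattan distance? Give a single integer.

Tile 11: at (0,0), goal (2,2), distance |0-2|+|0-2| = 4
Tile 8: at (0,1), goal (1,3), distance |0-1|+|1-3| = 3
Tile 14: at (0,2), goal (3,1), distance |0-3|+|2-1| = 4
Tile 4: at (0,3), goal (0,3), distance |0-0|+|3-3| = 0
Tile 7: at (1,0), goal (1,2), distance |1-1|+|0-2| = 2
Tile 15: at (1,1), goal (3,2), distance |1-3|+|1-2| = 3
Tile 6: at (1,2), goal (1,1), distance |1-1|+|2-1| = 1
Tile 1: at (1,3), goal (0,0), distance |1-0|+|3-0| = 4
Tile 12: at (2,1), goal (2,3), distance |2-2|+|1-3| = 2
Tile 10: at (2,2), goal (2,1), distance |2-2|+|2-1| = 1
Tile 2: at (2,3), goal (0,1), distance |2-0|+|3-1| = 4
Tile 13: at (3,0), goal (3,0), distance |3-3|+|0-0| = 0
Tile 3: at (3,1), goal (0,2), distance |3-0|+|1-2| = 4
Tile 9: at (3,2), goal (2,0), distance |3-2|+|2-0| = 3
Tile 5: at (3,3), goal (1,0), distance |3-1|+|3-0| = 5
Sum: 4 + 3 + 4 + 0 + 2 + 3 + 1 + 4 + 2 + 1 + 4 + 0 + 4 + 3 + 5 = 40

Answer: 40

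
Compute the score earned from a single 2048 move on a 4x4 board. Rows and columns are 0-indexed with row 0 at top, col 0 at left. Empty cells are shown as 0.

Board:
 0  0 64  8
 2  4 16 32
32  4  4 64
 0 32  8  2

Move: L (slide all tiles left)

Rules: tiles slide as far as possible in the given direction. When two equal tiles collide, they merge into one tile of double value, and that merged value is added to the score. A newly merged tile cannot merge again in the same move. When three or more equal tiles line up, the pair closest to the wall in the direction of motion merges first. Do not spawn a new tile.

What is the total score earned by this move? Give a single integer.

Slide left:
row 0: [0, 0, 64, 8] -> [64, 8, 0, 0]  score +0 (running 0)
row 1: [2, 4, 16, 32] -> [2, 4, 16, 32]  score +0 (running 0)
row 2: [32, 4, 4, 64] -> [32, 8, 64, 0]  score +8 (running 8)
row 3: [0, 32, 8, 2] -> [32, 8, 2, 0]  score +0 (running 8)
Board after move:
64  8  0  0
 2  4 16 32
32  8 64  0
32  8  2  0

Answer: 8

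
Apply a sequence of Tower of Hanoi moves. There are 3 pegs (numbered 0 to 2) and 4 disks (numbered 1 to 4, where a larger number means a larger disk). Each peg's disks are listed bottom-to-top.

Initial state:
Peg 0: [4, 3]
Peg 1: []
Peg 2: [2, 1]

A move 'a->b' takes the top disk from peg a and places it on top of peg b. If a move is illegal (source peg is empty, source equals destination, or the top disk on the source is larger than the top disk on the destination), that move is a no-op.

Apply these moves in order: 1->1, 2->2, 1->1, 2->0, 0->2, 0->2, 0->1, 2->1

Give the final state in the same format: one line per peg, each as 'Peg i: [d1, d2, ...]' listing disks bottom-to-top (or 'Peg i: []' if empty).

Answer: Peg 0: [4]
Peg 1: [3, 1]
Peg 2: [2]

Derivation:
After move 1 (1->1):
Peg 0: [4, 3]
Peg 1: []
Peg 2: [2, 1]

After move 2 (2->2):
Peg 0: [4, 3]
Peg 1: []
Peg 2: [2, 1]

After move 3 (1->1):
Peg 0: [4, 3]
Peg 1: []
Peg 2: [2, 1]

After move 4 (2->0):
Peg 0: [4, 3, 1]
Peg 1: []
Peg 2: [2]

After move 5 (0->2):
Peg 0: [4, 3]
Peg 1: []
Peg 2: [2, 1]

After move 6 (0->2):
Peg 0: [4, 3]
Peg 1: []
Peg 2: [2, 1]

After move 7 (0->1):
Peg 0: [4]
Peg 1: [3]
Peg 2: [2, 1]

After move 8 (2->1):
Peg 0: [4]
Peg 1: [3, 1]
Peg 2: [2]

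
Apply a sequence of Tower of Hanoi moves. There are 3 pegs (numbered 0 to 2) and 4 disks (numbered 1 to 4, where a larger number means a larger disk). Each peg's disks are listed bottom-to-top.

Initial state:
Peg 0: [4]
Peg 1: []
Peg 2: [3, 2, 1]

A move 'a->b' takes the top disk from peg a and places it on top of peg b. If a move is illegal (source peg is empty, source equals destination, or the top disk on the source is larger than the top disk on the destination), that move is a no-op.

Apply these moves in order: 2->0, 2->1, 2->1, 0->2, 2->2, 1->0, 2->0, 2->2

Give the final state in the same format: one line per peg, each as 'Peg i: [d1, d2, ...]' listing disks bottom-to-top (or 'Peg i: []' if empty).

Answer: Peg 0: [4, 2, 1]
Peg 1: []
Peg 2: [3]

Derivation:
After move 1 (2->0):
Peg 0: [4, 1]
Peg 1: []
Peg 2: [3, 2]

After move 2 (2->1):
Peg 0: [4, 1]
Peg 1: [2]
Peg 2: [3]

After move 3 (2->1):
Peg 0: [4, 1]
Peg 1: [2]
Peg 2: [3]

After move 4 (0->2):
Peg 0: [4]
Peg 1: [2]
Peg 2: [3, 1]

After move 5 (2->2):
Peg 0: [4]
Peg 1: [2]
Peg 2: [3, 1]

After move 6 (1->0):
Peg 0: [4, 2]
Peg 1: []
Peg 2: [3, 1]

After move 7 (2->0):
Peg 0: [4, 2, 1]
Peg 1: []
Peg 2: [3]

After move 8 (2->2):
Peg 0: [4, 2, 1]
Peg 1: []
Peg 2: [3]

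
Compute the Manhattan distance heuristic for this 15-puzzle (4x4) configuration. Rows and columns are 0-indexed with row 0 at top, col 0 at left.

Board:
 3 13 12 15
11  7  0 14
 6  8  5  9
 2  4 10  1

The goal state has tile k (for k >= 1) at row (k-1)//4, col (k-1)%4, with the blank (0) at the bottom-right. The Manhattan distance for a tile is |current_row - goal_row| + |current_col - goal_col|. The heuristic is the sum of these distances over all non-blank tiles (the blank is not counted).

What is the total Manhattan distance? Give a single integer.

Tile 3: at (0,0), goal (0,2), distance |0-0|+|0-2| = 2
Tile 13: at (0,1), goal (3,0), distance |0-3|+|1-0| = 4
Tile 12: at (0,2), goal (2,3), distance |0-2|+|2-3| = 3
Tile 15: at (0,3), goal (3,2), distance |0-3|+|3-2| = 4
Tile 11: at (1,0), goal (2,2), distance |1-2|+|0-2| = 3
Tile 7: at (1,1), goal (1,2), distance |1-1|+|1-2| = 1
Tile 14: at (1,3), goal (3,1), distance |1-3|+|3-1| = 4
Tile 6: at (2,0), goal (1,1), distance |2-1|+|0-1| = 2
Tile 8: at (2,1), goal (1,3), distance |2-1|+|1-3| = 3
Tile 5: at (2,2), goal (1,0), distance |2-1|+|2-0| = 3
Tile 9: at (2,3), goal (2,0), distance |2-2|+|3-0| = 3
Tile 2: at (3,0), goal (0,1), distance |3-0|+|0-1| = 4
Tile 4: at (3,1), goal (0,3), distance |3-0|+|1-3| = 5
Tile 10: at (3,2), goal (2,1), distance |3-2|+|2-1| = 2
Tile 1: at (3,3), goal (0,0), distance |3-0|+|3-0| = 6
Sum: 2 + 4 + 3 + 4 + 3 + 1 + 4 + 2 + 3 + 3 + 3 + 4 + 5 + 2 + 6 = 49

Answer: 49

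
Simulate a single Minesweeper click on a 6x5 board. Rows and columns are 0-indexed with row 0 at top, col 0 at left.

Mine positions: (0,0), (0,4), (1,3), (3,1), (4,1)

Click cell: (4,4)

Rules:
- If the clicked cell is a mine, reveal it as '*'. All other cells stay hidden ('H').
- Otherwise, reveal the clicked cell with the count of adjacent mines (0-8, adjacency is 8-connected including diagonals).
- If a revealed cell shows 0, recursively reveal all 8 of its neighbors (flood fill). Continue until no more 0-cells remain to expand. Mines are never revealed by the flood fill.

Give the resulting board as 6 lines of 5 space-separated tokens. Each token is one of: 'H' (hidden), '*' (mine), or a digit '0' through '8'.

H H H H H
H H H H H
H H 2 1 1
H H 2 0 0
H H 2 0 0
H H 1 0 0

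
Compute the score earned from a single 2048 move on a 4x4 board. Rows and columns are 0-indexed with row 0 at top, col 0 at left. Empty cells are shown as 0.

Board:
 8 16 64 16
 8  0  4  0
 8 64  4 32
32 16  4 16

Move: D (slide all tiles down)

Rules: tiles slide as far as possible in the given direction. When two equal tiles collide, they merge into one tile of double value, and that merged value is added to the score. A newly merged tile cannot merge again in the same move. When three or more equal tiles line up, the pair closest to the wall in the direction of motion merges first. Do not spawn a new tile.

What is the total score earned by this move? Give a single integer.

Answer: 24

Derivation:
Slide down:
col 0: [8, 8, 8, 32] -> [0, 8, 16, 32]  score +16 (running 16)
col 1: [16, 0, 64, 16] -> [0, 16, 64, 16]  score +0 (running 16)
col 2: [64, 4, 4, 4] -> [0, 64, 4, 8]  score +8 (running 24)
col 3: [16, 0, 32, 16] -> [0, 16, 32, 16]  score +0 (running 24)
Board after move:
 0  0  0  0
 8 16 64 16
16 64  4 32
32 16  8 16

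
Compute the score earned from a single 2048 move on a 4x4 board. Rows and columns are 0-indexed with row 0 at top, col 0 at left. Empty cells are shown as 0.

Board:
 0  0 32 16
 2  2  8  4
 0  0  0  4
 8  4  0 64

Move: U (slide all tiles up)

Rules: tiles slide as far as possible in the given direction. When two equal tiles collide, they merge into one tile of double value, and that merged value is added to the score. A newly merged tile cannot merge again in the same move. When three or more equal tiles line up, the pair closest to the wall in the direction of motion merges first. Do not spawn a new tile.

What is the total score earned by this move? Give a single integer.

Slide up:
col 0: [0, 2, 0, 8] -> [2, 8, 0, 0]  score +0 (running 0)
col 1: [0, 2, 0, 4] -> [2, 4, 0, 0]  score +0 (running 0)
col 2: [32, 8, 0, 0] -> [32, 8, 0, 0]  score +0 (running 0)
col 3: [16, 4, 4, 64] -> [16, 8, 64, 0]  score +8 (running 8)
Board after move:
 2  2 32 16
 8  4  8  8
 0  0  0 64
 0  0  0  0

Answer: 8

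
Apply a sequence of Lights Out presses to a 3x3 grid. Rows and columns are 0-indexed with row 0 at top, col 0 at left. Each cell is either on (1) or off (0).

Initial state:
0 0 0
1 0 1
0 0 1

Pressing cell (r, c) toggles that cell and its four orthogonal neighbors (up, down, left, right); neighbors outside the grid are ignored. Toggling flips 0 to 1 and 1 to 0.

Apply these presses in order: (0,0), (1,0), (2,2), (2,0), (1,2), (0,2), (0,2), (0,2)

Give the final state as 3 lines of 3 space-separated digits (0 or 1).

After press 1 at (0,0):
1 1 0
0 0 1
0 0 1

After press 2 at (1,0):
0 1 0
1 1 1
1 0 1

After press 3 at (2,2):
0 1 0
1 1 0
1 1 0

After press 4 at (2,0):
0 1 0
0 1 0
0 0 0

After press 5 at (1,2):
0 1 1
0 0 1
0 0 1

After press 6 at (0,2):
0 0 0
0 0 0
0 0 1

After press 7 at (0,2):
0 1 1
0 0 1
0 0 1

After press 8 at (0,2):
0 0 0
0 0 0
0 0 1

Answer: 0 0 0
0 0 0
0 0 1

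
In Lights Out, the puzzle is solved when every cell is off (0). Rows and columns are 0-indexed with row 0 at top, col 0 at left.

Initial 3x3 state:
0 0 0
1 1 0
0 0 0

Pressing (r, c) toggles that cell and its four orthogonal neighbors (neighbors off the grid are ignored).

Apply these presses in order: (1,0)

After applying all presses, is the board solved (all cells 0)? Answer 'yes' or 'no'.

Answer: no

Derivation:
After press 1 at (1,0):
1 0 0
0 0 0
1 0 0

Lights still on: 2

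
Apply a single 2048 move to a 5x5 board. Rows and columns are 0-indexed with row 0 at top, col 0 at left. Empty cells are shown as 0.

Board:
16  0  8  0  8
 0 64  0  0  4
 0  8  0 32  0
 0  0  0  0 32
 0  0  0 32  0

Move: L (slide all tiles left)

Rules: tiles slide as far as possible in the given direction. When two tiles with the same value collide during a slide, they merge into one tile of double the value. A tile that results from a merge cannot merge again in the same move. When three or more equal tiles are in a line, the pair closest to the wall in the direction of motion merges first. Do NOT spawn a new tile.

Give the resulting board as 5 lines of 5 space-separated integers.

Slide left:
row 0: [16, 0, 8, 0, 8] -> [16, 16, 0, 0, 0]
row 1: [0, 64, 0, 0, 4] -> [64, 4, 0, 0, 0]
row 2: [0, 8, 0, 32, 0] -> [8, 32, 0, 0, 0]
row 3: [0, 0, 0, 0, 32] -> [32, 0, 0, 0, 0]
row 4: [0, 0, 0, 32, 0] -> [32, 0, 0, 0, 0]

Answer: 16 16  0  0  0
64  4  0  0  0
 8 32  0  0  0
32  0  0  0  0
32  0  0  0  0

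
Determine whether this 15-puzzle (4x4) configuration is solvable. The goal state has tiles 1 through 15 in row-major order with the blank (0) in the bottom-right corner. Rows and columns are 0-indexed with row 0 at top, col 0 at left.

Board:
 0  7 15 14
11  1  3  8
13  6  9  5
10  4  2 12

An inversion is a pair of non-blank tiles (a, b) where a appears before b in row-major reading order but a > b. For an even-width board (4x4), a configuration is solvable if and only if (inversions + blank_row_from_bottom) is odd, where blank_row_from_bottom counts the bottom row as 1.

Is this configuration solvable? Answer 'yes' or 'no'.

Answer: yes

Derivation:
Inversions: 63
Blank is in row 0 (0-indexed from top), which is row 4 counting from the bottom (bottom = 1).
63 + 4 = 67, which is odd, so the puzzle is solvable.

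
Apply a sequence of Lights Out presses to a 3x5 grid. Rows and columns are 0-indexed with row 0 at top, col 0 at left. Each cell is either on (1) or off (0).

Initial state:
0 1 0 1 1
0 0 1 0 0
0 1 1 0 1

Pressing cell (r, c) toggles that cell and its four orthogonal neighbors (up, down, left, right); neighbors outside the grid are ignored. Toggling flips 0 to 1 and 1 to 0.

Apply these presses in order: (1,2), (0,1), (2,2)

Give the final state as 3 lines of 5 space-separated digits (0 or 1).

Answer: 1 0 0 1 1
0 0 1 1 0
0 0 1 1 1

Derivation:
After press 1 at (1,2):
0 1 1 1 1
0 1 0 1 0
0 1 0 0 1

After press 2 at (0,1):
1 0 0 1 1
0 0 0 1 0
0 1 0 0 1

After press 3 at (2,2):
1 0 0 1 1
0 0 1 1 0
0 0 1 1 1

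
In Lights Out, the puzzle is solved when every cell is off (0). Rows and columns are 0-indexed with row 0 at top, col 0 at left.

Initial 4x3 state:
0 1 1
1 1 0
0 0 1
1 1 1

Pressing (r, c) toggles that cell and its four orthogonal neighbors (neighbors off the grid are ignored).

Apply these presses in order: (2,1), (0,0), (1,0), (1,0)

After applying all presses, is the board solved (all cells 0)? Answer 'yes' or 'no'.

After press 1 at (2,1):
0 1 1
1 0 0
1 1 0
1 0 1

After press 2 at (0,0):
1 0 1
0 0 0
1 1 0
1 0 1

After press 3 at (1,0):
0 0 1
1 1 0
0 1 0
1 0 1

After press 4 at (1,0):
1 0 1
0 0 0
1 1 0
1 0 1

Lights still on: 6

Answer: no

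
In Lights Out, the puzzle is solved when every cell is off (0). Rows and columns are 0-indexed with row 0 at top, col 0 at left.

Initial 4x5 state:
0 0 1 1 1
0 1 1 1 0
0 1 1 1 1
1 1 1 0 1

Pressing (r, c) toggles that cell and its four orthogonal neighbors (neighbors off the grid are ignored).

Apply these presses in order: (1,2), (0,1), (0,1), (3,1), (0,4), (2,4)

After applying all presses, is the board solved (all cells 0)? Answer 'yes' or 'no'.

Answer: yes

Derivation:
After press 1 at (1,2):
0 0 0 1 1
0 0 0 0 0
0 1 0 1 1
1 1 1 0 1

After press 2 at (0,1):
1 1 1 1 1
0 1 0 0 0
0 1 0 1 1
1 1 1 0 1

After press 3 at (0,1):
0 0 0 1 1
0 0 0 0 0
0 1 0 1 1
1 1 1 0 1

After press 4 at (3,1):
0 0 0 1 1
0 0 0 0 0
0 0 0 1 1
0 0 0 0 1

After press 5 at (0,4):
0 0 0 0 0
0 0 0 0 1
0 0 0 1 1
0 0 0 0 1

After press 6 at (2,4):
0 0 0 0 0
0 0 0 0 0
0 0 0 0 0
0 0 0 0 0

Lights still on: 0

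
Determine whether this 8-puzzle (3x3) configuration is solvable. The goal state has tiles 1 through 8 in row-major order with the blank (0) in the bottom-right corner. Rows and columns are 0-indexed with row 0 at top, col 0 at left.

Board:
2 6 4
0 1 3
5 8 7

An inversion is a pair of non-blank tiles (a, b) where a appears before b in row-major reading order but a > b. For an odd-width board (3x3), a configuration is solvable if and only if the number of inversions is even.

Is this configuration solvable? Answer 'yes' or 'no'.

Inversions (pairs i<j in row-major order where tile[i] > tile[j] > 0): 8
8 is even, so the puzzle is solvable.

Answer: yes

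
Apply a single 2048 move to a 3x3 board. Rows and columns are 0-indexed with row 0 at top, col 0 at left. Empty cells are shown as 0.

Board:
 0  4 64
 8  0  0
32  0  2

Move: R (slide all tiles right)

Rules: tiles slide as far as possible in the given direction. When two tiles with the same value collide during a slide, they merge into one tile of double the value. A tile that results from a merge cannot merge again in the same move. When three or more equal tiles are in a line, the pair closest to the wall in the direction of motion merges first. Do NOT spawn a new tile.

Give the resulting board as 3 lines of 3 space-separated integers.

Slide right:
row 0: [0, 4, 64] -> [0, 4, 64]
row 1: [8, 0, 0] -> [0, 0, 8]
row 2: [32, 0, 2] -> [0, 32, 2]

Answer:  0  4 64
 0  0  8
 0 32  2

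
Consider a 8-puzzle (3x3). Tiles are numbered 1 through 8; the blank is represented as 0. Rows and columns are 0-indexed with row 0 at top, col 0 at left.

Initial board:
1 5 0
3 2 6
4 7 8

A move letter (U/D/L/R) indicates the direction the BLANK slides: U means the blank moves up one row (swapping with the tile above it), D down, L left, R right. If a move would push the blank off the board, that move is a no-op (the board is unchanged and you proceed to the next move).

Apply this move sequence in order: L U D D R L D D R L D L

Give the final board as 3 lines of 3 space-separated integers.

After move 1 (L):
1 0 5
3 2 6
4 7 8

After move 2 (U):
1 0 5
3 2 6
4 7 8

After move 3 (D):
1 2 5
3 0 6
4 7 8

After move 4 (D):
1 2 5
3 7 6
4 0 8

After move 5 (R):
1 2 5
3 7 6
4 8 0

After move 6 (L):
1 2 5
3 7 6
4 0 8

After move 7 (D):
1 2 5
3 7 6
4 0 8

After move 8 (D):
1 2 5
3 7 6
4 0 8

After move 9 (R):
1 2 5
3 7 6
4 8 0

After move 10 (L):
1 2 5
3 7 6
4 0 8

After move 11 (D):
1 2 5
3 7 6
4 0 8

After move 12 (L):
1 2 5
3 7 6
0 4 8

Answer: 1 2 5
3 7 6
0 4 8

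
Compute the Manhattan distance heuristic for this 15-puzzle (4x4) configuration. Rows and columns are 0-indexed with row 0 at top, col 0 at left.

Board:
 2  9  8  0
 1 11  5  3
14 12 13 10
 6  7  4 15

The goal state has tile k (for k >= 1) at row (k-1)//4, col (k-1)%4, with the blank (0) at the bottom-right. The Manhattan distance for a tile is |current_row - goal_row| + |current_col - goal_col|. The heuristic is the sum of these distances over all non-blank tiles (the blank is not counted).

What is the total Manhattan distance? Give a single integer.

Answer: 33

Derivation:
Tile 2: at (0,0), goal (0,1), distance |0-0|+|0-1| = 1
Tile 9: at (0,1), goal (2,0), distance |0-2|+|1-0| = 3
Tile 8: at (0,2), goal (1,3), distance |0-1|+|2-3| = 2
Tile 1: at (1,0), goal (0,0), distance |1-0|+|0-0| = 1
Tile 11: at (1,1), goal (2,2), distance |1-2|+|1-2| = 2
Tile 5: at (1,2), goal (1,0), distance |1-1|+|2-0| = 2
Tile 3: at (1,3), goal (0,2), distance |1-0|+|3-2| = 2
Tile 14: at (2,0), goal (3,1), distance |2-3|+|0-1| = 2
Tile 12: at (2,1), goal (2,3), distance |2-2|+|1-3| = 2
Tile 13: at (2,2), goal (3,0), distance |2-3|+|2-0| = 3
Tile 10: at (2,3), goal (2,1), distance |2-2|+|3-1| = 2
Tile 6: at (3,0), goal (1,1), distance |3-1|+|0-1| = 3
Tile 7: at (3,1), goal (1,2), distance |3-1|+|1-2| = 3
Tile 4: at (3,2), goal (0,3), distance |3-0|+|2-3| = 4
Tile 15: at (3,3), goal (3,2), distance |3-3|+|3-2| = 1
Sum: 1 + 3 + 2 + 1 + 2 + 2 + 2 + 2 + 2 + 3 + 2 + 3 + 3 + 4 + 1 = 33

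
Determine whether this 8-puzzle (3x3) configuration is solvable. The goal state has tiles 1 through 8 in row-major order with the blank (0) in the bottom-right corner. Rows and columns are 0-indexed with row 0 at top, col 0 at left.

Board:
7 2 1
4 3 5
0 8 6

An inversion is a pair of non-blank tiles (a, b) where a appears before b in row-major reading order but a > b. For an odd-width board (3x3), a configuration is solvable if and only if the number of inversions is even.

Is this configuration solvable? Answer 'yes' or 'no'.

Answer: no

Derivation:
Inversions (pairs i<j in row-major order where tile[i] > tile[j] > 0): 9
9 is odd, so the puzzle is not solvable.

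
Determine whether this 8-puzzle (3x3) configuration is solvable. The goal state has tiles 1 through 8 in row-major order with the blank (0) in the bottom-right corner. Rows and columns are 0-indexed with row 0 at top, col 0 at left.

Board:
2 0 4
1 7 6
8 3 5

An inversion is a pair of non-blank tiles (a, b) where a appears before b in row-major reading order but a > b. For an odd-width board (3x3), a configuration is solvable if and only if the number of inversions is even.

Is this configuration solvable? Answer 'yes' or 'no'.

Answer: yes

Derivation:
Inversions (pairs i<j in row-major order where tile[i] > tile[j] > 0): 10
10 is even, so the puzzle is solvable.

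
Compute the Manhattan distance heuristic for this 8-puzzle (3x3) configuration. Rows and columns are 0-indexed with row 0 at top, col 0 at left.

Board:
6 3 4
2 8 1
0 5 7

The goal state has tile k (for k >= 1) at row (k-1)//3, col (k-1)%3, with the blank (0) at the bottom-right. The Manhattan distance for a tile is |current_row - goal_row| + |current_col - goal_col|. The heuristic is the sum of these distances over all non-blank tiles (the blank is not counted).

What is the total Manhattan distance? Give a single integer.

Tile 6: at (0,0), goal (1,2), distance |0-1|+|0-2| = 3
Tile 3: at (0,1), goal (0,2), distance |0-0|+|1-2| = 1
Tile 4: at (0,2), goal (1,0), distance |0-1|+|2-0| = 3
Tile 2: at (1,0), goal (0,1), distance |1-0|+|0-1| = 2
Tile 8: at (1,1), goal (2,1), distance |1-2|+|1-1| = 1
Tile 1: at (1,2), goal (0,0), distance |1-0|+|2-0| = 3
Tile 5: at (2,1), goal (1,1), distance |2-1|+|1-1| = 1
Tile 7: at (2,2), goal (2,0), distance |2-2|+|2-0| = 2
Sum: 3 + 1 + 3 + 2 + 1 + 3 + 1 + 2 = 16

Answer: 16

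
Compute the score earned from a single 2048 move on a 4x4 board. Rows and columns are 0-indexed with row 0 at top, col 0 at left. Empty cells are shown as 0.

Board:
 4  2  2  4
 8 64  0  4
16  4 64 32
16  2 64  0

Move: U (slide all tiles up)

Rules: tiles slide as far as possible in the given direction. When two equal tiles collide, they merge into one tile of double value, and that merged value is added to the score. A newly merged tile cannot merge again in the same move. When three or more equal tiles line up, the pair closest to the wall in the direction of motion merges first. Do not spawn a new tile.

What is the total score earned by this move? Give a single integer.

Answer: 168

Derivation:
Slide up:
col 0: [4, 8, 16, 16] -> [4, 8, 32, 0]  score +32 (running 32)
col 1: [2, 64, 4, 2] -> [2, 64, 4, 2]  score +0 (running 32)
col 2: [2, 0, 64, 64] -> [2, 128, 0, 0]  score +128 (running 160)
col 3: [4, 4, 32, 0] -> [8, 32, 0, 0]  score +8 (running 168)
Board after move:
  4   2   2   8
  8  64 128  32
 32   4   0   0
  0   2   0   0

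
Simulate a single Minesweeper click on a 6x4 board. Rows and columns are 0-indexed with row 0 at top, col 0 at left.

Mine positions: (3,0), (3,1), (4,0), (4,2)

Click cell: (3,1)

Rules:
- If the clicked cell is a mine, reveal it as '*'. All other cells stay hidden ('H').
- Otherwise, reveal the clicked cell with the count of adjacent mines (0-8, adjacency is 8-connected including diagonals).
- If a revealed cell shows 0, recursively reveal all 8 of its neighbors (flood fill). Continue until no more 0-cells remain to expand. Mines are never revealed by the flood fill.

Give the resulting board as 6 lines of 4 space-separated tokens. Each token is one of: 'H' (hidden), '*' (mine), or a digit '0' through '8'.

H H H H
H H H H
H H H H
H * H H
H H H H
H H H H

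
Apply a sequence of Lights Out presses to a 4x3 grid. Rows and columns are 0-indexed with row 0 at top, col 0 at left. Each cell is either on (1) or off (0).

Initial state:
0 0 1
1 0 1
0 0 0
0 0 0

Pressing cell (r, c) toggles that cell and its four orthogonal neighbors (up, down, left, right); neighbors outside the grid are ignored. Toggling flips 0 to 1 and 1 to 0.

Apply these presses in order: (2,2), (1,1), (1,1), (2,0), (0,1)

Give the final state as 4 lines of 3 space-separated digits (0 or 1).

After press 1 at (2,2):
0 0 1
1 0 0
0 1 1
0 0 1

After press 2 at (1,1):
0 1 1
0 1 1
0 0 1
0 0 1

After press 3 at (1,1):
0 0 1
1 0 0
0 1 1
0 0 1

After press 4 at (2,0):
0 0 1
0 0 0
1 0 1
1 0 1

After press 5 at (0,1):
1 1 0
0 1 0
1 0 1
1 0 1

Answer: 1 1 0
0 1 0
1 0 1
1 0 1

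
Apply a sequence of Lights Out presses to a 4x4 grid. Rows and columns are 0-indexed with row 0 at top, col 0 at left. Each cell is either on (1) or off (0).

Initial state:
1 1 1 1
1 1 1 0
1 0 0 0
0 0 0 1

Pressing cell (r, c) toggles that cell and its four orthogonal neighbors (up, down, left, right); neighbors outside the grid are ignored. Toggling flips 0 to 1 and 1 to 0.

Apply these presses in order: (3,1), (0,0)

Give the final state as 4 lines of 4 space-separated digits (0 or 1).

Answer: 0 0 1 1
0 1 1 0
1 1 0 0
1 1 1 1

Derivation:
After press 1 at (3,1):
1 1 1 1
1 1 1 0
1 1 0 0
1 1 1 1

After press 2 at (0,0):
0 0 1 1
0 1 1 0
1 1 0 0
1 1 1 1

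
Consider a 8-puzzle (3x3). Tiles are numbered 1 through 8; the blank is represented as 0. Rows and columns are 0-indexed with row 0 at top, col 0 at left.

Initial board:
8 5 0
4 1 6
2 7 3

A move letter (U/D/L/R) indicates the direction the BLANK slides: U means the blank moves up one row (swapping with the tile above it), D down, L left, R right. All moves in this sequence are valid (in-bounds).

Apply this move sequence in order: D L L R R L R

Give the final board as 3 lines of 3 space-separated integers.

After move 1 (D):
8 5 6
4 1 0
2 7 3

After move 2 (L):
8 5 6
4 0 1
2 7 3

After move 3 (L):
8 5 6
0 4 1
2 7 3

After move 4 (R):
8 5 6
4 0 1
2 7 3

After move 5 (R):
8 5 6
4 1 0
2 7 3

After move 6 (L):
8 5 6
4 0 1
2 7 3

After move 7 (R):
8 5 6
4 1 0
2 7 3

Answer: 8 5 6
4 1 0
2 7 3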